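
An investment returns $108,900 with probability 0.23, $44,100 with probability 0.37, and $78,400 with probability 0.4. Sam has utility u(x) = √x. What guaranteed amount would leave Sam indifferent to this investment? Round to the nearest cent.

E[u] = 0.23·√108900 + 0.37·√44100 + 0.4·√78400 = 0.23·330 + 0.37·210 + 0.4·280 = 265.6
CE = (265.6)² = 70543.36

$70,543.36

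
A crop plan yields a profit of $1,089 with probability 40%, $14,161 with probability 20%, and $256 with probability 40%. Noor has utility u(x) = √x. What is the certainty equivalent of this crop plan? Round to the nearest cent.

$1,883.56

E[u] = 0.4·√1089 + 0.2·√14161 + 0.4·√256 = 0.4·33 + 0.2·119 + 0.4·16 = 43.4
CE = (43.4)² = 1883.56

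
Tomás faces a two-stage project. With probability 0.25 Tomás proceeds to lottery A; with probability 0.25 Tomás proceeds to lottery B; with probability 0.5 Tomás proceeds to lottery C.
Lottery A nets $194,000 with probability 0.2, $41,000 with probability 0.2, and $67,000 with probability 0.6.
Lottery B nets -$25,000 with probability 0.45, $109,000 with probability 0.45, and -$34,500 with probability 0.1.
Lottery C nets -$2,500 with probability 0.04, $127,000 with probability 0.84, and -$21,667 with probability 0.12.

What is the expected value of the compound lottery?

$82,377.48

EV(A) = 0.2 × 194000 + 0.2 × 41000 + 0.6 × 67000 = 38800 + 8200 + 40200 = 87200
EV(B) = 0.45 × (-25000) + 0.45 × 109000 + 0.1 × (-34500) = -11250 + 49050 − 3450 = 34350
EV(C) = 0.04 × (-2500) + 0.84 × 127000 + 0.12 × (-21667) = -100 + 106680 − 2600.04 = 103979.96
Overall = 0.25 × 87200 + 0.25 × 34350 + 0.5 × 103979.96 = 21800 + 8587.5 + 51989.98 = 82377.48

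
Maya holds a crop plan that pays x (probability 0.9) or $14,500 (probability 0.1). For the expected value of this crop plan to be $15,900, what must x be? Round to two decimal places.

x = $16,055.56

0.9·x + 0.1·14500 = 15900
0.9·x = 15900 − 1450 = 14450
x = 14450 / 0.9 = 16055.5556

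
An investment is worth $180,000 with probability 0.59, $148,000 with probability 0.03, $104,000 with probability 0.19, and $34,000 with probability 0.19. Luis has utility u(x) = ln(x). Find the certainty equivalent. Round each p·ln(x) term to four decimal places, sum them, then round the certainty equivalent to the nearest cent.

$117,465.51

E[u] = 0.59·ln(180000) + 0.03·ln(148000) + 0.19·ln(104000) + 0.19·ln(34000) = 7.1394 + 0.3571 + 2.1949 + 1.9825 = 11.6739
CE = e^11.6739 ≈ 117465.51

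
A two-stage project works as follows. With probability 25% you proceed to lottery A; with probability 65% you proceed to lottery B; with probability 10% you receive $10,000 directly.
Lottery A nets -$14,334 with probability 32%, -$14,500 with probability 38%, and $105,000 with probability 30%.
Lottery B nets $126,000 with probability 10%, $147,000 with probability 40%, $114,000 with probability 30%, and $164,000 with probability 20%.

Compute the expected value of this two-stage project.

EV(A) = 0.32 × (-14334) + 0.38 × (-14500) + 0.3 × 105000 = -4586.88 − 5510 + 31500 = 21403.12
EV(B) = 0.1 × 126000 + 0.4 × 147000 + 0.3 × 114000 + 0.2 × 164000 = 12600 + 58800 + 34200 + 32800 = 138400
Branch C: 10000 (certain)
Overall = 0.25 × 21403.12 + 0.65 × 138400 + 0.1 × 10000 = 5350.78 + 89960 + 1000 = 96310.78

$96,310.78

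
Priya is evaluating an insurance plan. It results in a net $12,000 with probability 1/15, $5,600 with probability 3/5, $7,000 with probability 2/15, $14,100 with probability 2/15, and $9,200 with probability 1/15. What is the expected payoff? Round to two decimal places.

$7,586.67

EV = 1/15 × 12000 + 3/5 × 5600 + 2/15 × 7000 + 2/15 × 14100 + 1/15 × 9200 = 800 + 3360 + 933.3333 + 1880 + 613.3333 = 7586.6667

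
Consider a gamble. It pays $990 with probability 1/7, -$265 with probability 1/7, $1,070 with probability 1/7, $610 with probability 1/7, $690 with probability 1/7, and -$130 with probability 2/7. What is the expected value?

$405

EV = 1/7 × 990 + 1/7 × (-265) + 1/7 × 1070 + 1/7 × 610 + 1/7 × 690 + 2/7 × (-130) = 141.4286 − 37.8571 + 152.8571 + 87.1429 + 98.5714 − 37.1429 = 405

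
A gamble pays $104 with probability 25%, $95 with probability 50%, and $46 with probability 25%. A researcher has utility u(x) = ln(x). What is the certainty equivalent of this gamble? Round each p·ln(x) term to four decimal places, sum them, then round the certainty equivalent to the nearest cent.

E[u] = 0.25·ln(104) + 0.5·ln(95) + 0.25·ln(46) = 1.1611 + 2.2769 + 0.9572 = 4.3952
CE = e^4.3952 ≈ 81.06

$81.06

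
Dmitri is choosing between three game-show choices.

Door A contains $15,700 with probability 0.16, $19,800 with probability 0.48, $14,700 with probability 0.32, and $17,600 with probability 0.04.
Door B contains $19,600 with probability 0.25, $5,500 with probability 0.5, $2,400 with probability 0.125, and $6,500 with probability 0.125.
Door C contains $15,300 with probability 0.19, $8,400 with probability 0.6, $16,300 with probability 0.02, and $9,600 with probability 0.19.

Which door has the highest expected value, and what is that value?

Door A = 0.16 × 15700 + 0.48 × 19800 + 0.32 × 14700 + 0.04 × 17600 = 2512 + 9504 + 4704 + 704 = 17424
Door B = 0.25 × 19600 + 0.5 × 5500 + 0.125 × 2400 + 0.125 × 6500 = 4900 + 2750 + 300 + 812.5 = 8762.5
Door C = 0.19 × 15300 + 0.6 × 8400 + 0.02 × 16300 + 0.19 × 9600 = 2907 + 5040 + 326 + 1824 = 10097

Door A ($17,424)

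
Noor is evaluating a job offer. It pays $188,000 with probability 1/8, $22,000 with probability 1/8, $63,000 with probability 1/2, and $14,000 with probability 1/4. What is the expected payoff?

EV = 1/8 × 188000 + 1/8 × 22000 + 1/2 × 63000 + 1/4 × 14000 = 23500 + 2750 + 31500 + 3500 = 61250

$61,250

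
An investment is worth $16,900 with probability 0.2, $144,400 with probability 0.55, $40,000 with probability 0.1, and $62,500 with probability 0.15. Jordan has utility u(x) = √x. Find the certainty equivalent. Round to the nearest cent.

E[u] = 0.2·√16900 + 0.55·√144400 + 0.1·√40000 + 0.15·√62500 = 0.2·130 + 0.55·380 + 0.1·200 + 0.15·250 = 292.5
CE = (292.5)² = 85556.25

$85,556.25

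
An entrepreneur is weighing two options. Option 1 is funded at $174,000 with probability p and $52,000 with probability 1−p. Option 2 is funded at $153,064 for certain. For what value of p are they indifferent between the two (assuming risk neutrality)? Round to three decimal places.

p·174000 + (1−p)·52000 = 153064
122000p + 52000 = 153064
p = (153064 − 52000) / 122000

p = 0.828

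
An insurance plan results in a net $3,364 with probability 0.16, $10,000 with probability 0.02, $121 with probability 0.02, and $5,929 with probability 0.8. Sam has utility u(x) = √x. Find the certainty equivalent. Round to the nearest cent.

$5,343.61

E[u] = 0.16·√3364 + 0.02·√10000 + 0.02·√121 + 0.8·√5929 = 0.16·58 + 0.02·100 + 0.02·11 + 0.8·77 = 73.1
CE = (73.1)² = 5343.61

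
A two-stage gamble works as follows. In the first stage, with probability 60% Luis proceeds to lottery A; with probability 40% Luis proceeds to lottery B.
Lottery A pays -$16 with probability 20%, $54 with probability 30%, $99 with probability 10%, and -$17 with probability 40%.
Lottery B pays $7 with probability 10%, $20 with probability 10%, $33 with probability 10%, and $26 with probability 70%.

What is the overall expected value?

EV(A) = 0.2 × (-16) + 0.3 × 54 + 0.1 × 99 + 0.4 × (-17) = -3.2 + 16.2 + 9.9 − 6.8 = 16.1
EV(B) = 0.1 × 7 + 0.1 × 20 + 0.1 × 33 + 0.7 × 26 = 0.7 + 2 + 3.3 + 18.2 = 24.2
Overall = 0.6 × 16.1 + 0.4 × 24.2 = 9.66 + 9.68 = 19.34

$19.34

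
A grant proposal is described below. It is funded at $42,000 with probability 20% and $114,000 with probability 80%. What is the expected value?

EV = 0.2 × 42000 + 0.8 × 114000 = 8400 + 91200 = 99600

$99,600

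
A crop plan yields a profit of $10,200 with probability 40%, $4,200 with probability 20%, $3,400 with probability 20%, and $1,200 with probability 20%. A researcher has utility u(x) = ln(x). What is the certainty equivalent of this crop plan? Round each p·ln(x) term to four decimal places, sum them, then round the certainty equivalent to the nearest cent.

E[u] = 0.4·ln(10200) + 0.2·ln(4200) + 0.2·ln(3400) + 0.2·ln(1200) = 3.6921 + 1.6686 + 1.6263 + 1.4180 = 8.4050
CE = e^8.4050 ≈ 4469.36

$4,469.36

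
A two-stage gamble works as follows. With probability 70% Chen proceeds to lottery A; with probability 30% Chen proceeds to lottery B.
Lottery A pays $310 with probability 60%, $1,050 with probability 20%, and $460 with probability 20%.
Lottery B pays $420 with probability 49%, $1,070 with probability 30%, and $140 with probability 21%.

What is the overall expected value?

$508.46

EV(A) = 0.6 × 310 + 0.2 × 1050 + 0.2 × 460 = 186 + 210 + 92 = 488
EV(B) = 0.49 × 420 + 0.3 × 1070 + 0.21 × 140 = 205.8 + 321 + 29.4 = 556.2
Overall = 0.7 × 488 + 0.3 × 556.2 = 341.6 + 166.86 = 508.46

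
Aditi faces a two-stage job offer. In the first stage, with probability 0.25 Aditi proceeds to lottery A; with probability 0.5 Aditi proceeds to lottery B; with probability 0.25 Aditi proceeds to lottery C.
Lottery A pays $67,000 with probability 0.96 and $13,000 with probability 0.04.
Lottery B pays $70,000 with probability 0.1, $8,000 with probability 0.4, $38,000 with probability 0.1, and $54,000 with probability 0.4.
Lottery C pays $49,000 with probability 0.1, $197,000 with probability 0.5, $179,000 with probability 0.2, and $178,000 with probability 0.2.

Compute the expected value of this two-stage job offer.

$77,710

EV(A) = 0.96 × 67000 + 0.04 × 13000 = 64320 + 520 = 64840
EV(B) = 0.1 × 70000 + 0.4 × 8000 + 0.1 × 38000 + 0.4 × 54000 = 7000 + 3200 + 3800 + 21600 = 35600
EV(C) = 0.1 × 49000 + 0.5 × 197000 + 0.2 × 179000 + 0.2 × 178000 = 4900 + 98500 + 35800 + 35600 = 174800
Overall = 0.25 × 64840 + 0.5 × 35600 + 0.25 × 174800 = 16210 + 17800 + 43700 = 77710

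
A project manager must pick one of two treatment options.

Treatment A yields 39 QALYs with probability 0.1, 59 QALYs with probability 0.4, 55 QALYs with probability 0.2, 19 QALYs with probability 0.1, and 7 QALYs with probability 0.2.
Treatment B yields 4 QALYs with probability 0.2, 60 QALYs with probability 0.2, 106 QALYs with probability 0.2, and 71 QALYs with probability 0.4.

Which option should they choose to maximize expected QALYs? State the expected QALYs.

Treatment A = 0.1 × 39 + 0.4 × 59 + 0.2 × 55 + 0.1 × 19 + 0.2 × 7 = 3.9 + 23.6 + 11 + 1.9 + 1.4 = 41.8
Treatment B = 0.2 × 4 + 0.2 × 60 + 0.2 × 106 + 0.4 × 71 = 0.8 + 12 + 21.2 + 28.4 = 62.4

Treatment B (62.4 QALYs)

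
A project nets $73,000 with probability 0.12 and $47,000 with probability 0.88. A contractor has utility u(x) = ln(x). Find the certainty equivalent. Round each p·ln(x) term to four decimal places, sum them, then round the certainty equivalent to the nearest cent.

$49,553.10

E[u] = 0.12·ln(73000) + 0.88·ln(47000) = 1.3438 + 9.4670 = 10.8108
CE = e^10.8108 ≈ 49553.10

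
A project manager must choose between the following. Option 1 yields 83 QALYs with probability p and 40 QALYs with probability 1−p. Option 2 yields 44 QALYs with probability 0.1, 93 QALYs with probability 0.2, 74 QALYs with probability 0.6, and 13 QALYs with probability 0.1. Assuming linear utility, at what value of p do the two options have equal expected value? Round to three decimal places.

p = 0.667

EV(Option 2) = 0.1 × 44 + 0.2 × 93 + 0.6 × 74 + 0.1 × 13 = 4.4 + 18.6 + 44.4 + 1.3 = 68.7
p·83 + (1−p)·40 = 68.7
43p + 40 = 68.7
p = (68.7 − 40) / 43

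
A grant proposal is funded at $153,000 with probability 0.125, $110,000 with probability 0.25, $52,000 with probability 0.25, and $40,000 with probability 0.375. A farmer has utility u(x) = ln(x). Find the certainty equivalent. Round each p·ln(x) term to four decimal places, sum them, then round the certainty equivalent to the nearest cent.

E[u] = 0.125·ln(153000) + 0.25·ln(110000) + 0.25·ln(52000) + 0.375·ln(40000) = 1.4923 + 2.9021 + 2.7147 + 3.9737 = 11.0828
CE = e^11.0828 ≈ 65042.75

$65,042.75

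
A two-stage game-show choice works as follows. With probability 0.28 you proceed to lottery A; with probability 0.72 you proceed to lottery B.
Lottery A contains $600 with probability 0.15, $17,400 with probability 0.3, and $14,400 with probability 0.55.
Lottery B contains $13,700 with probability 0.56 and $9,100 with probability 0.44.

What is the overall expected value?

EV(A) = 0.15 × 600 + 0.3 × 17400 + 0.55 × 14400 = 90 + 5220 + 7920 = 13230
EV(B) = 0.56 × 13700 + 0.44 × 9100 = 7672 + 4004 = 11676
Overall = 0.28 × 13230 + 0.72 × 11676 = 3704.4 + 8406.72 = 12111.12

$12,111.12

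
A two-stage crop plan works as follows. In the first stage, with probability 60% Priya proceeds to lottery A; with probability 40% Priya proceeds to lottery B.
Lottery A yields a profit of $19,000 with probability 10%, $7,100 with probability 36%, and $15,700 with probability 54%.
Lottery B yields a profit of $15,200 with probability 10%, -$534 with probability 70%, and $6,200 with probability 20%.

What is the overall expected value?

$8,714.88

EV(A) = 0.1 × 19000 + 0.36 × 7100 + 0.54 × 15700 = 1900 + 2556 + 8478 = 12934
EV(B) = 0.1 × 15200 + 0.7 × (-534) + 0.2 × 6200 = 1520 − 373.8 + 1240 = 2386.2
Overall = 0.6 × 12934 + 0.4 × 2386.2 = 7760.4 + 954.48 = 8714.88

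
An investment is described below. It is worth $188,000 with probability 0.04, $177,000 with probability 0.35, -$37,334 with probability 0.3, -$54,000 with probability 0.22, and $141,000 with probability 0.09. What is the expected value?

EV = 0.04 × 188000 + 0.35 × 177000 + 0.3 × (-37334) + 0.22 × (-54000) + 0.09 × 141000 = 7520 + 61950 − 11200.2 − 11880 + 12690 = 59079.8

$59,079.80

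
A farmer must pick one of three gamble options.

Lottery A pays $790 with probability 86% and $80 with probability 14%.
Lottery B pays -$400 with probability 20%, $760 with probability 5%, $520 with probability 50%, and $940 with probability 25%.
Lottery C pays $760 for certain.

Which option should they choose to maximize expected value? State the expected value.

Lottery A = 0.86 × 790 + 0.14 × 80 = 679.4 + 11.2 = 690.6
Lottery B = 0.2 × (-400) + 0.05 × 760 + 0.5 × 520 + 0.25 × 940 = -80 + 38 + 260 + 235 = 453
Lottery C: 760 (certain)

Lottery C ($760)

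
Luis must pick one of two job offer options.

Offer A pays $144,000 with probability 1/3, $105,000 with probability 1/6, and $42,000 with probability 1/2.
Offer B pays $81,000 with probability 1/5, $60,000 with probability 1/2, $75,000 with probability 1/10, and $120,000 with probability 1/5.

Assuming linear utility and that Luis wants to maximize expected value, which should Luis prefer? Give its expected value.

Offer A = 1/3 × 144000 + 1/6 × 105000 + 1/2 × 42000 = 48000 + 17500 + 21000 = 86500
Offer B = 1/5 × 81000 + 1/2 × 60000 + 1/10 × 75000 + 1/5 × 120000 = 16200 + 30000 + 7500 + 24000 = 77700

Offer A ($86,500)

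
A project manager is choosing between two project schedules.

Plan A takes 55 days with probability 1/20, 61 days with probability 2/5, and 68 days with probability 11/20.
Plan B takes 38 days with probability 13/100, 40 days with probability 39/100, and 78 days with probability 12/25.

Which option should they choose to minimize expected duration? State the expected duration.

Plan A = 1/20 × 55 + 2/5 × 61 + 11/20 × 68 = 2.75 + 24.4 + 37.4 = 64.55
Plan B = 13/100 × 38 + 39/100 × 40 + 12/25 × 78 = 4.94 + 15.6 + 37.44 = 57.98

Plan B (57.98 days)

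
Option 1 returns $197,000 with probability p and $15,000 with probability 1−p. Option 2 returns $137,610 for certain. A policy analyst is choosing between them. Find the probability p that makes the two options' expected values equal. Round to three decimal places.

p = 0.674

p·197000 + (1−p)·15000 = 137610
182000p + 15000 = 137610
p = (137610 − 15000) / 182000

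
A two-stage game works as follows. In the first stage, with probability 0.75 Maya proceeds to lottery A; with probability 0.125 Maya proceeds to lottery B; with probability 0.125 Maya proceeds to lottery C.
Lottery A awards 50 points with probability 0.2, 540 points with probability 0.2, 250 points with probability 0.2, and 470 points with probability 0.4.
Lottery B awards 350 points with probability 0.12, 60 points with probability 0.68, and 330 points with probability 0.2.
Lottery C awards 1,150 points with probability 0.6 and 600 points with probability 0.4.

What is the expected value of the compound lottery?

EV(A) = 0.2 × 50 + 0.2 × 540 + 0.2 × 250 + 0.4 × 470 = 10 + 108 + 50 + 188 = 356
EV(B) = 0.12 × 350 + 0.68 × 60 + 0.2 × 330 = 42 + 40.8 + 66 = 148.8
EV(C) = 0.6 × 1150 + 0.4 × 600 = 690 + 240 = 930
Overall = 0.75 × 356 + 0.125 × 148.8 + 0.125 × 930 = 267 + 18.6 + 116.25 = 401.85

401.85 points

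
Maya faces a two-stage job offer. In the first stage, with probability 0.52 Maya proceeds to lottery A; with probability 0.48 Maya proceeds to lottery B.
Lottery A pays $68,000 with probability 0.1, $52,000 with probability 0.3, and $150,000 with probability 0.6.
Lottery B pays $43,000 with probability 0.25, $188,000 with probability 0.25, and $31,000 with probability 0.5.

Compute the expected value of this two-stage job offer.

EV(A) = 0.1 × 68000 + 0.3 × 52000 + 0.6 × 150000 = 6800 + 15600 + 90000 = 112400
EV(B) = 0.25 × 43000 + 0.25 × 188000 + 0.5 × 31000 = 10750 + 47000 + 15500 = 73250
Overall = 0.52 × 112400 + 0.48 × 73250 = 58448 + 35160 = 93608

$93,608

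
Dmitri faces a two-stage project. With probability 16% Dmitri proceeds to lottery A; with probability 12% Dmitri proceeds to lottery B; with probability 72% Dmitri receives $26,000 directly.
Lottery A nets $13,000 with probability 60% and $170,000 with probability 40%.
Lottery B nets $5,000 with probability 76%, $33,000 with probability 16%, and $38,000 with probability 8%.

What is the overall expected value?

EV(A) = 0.6 × 13000 + 0.4 × 170000 = 7800 + 68000 = 75800
EV(B) = 0.76 × 5000 + 0.16 × 33000 + 0.08 × 38000 = 3800 + 5280 + 3040 = 12120
Branch C: 26000 (certain)
Overall = 0.16 × 75800 + 0.12 × 12120 + 0.72 × 26000 = 12128 + 1454.4 + 18720 = 32302.4

$32,302.40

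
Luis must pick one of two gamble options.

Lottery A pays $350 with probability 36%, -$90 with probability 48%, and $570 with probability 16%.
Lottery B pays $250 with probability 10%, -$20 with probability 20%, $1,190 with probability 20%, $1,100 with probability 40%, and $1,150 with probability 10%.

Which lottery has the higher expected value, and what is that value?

Lottery A = 0.36 × 350 + 0.48 × (-90) + 0.16 × 570 = 126 − 43.2 + 91.2 = 174
Lottery B = 0.1 × 250 + 0.2 × (-20) + 0.2 × 1190 + 0.4 × 1100 + 0.1 × 1150 = 25 − 4 + 238 + 440 + 115 = 814

Lottery B ($814)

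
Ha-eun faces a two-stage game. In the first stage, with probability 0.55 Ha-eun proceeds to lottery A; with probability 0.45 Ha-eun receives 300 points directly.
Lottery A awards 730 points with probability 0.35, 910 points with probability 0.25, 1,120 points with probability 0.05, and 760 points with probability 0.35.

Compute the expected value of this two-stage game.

EV(A) = 0.35 × 730 + 0.25 × 910 + 0.05 × 1120 + 0.35 × 760 = 255.5 + 227.5 + 56 + 266 = 805
Branch B: 300 (certain)
Overall = 0.55 × 805 + 0.45 × 300 = 442.75 + 135 = 577.75

577.75 points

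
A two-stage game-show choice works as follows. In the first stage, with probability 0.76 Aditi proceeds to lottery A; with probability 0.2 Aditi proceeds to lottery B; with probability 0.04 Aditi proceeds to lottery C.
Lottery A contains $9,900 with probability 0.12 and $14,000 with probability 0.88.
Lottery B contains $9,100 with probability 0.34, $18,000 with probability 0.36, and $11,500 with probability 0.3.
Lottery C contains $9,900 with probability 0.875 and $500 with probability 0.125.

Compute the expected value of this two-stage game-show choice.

EV(A) = 0.12 × 9900 + 0.88 × 14000 = 1188 + 12320 = 13508
EV(B) = 0.34 × 9100 + 0.36 × 18000 + 0.3 × 11500 = 3094 + 6480 + 3450 = 13024
EV(C) = 0.875 × 9900 + 0.125 × 500 = 8662.5 + 62.5 = 8725
Overall = 0.76 × 13508 + 0.2 × 13024 + 0.04 × 8725 = 10266.08 + 2604.8 + 349 = 13219.88

$13,219.88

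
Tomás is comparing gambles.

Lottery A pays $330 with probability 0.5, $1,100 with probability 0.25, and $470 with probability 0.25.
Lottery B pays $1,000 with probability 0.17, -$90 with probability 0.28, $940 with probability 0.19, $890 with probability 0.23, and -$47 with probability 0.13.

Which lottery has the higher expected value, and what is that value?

Lottery A ($557.50)

Lottery A = 0.5 × 330 + 0.25 × 1100 + 0.25 × 470 = 165 + 275 + 117.5 = 557.5
Lottery B = 0.17 × 1000 + 0.28 × (-90) + 0.19 × 940 + 0.23 × 890 + 0.13 × (-47) = 170 − 25.2 + 178.6 + 204.7 − 6.11 = 521.99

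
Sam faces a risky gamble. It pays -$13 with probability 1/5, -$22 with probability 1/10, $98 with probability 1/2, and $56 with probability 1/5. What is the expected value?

EV = 1/5 × (-13) + 1/10 × (-22) + 1/2 × 98 + 1/5 × 56 = -2.6 − 2.2 + 49 + 11.2 = 55.4

$55.40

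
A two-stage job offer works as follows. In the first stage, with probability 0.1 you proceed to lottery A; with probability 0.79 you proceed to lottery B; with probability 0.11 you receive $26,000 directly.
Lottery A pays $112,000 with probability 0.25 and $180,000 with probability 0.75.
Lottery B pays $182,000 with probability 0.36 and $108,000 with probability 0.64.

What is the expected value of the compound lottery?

$125,525.60

EV(A) = 0.25 × 112000 + 0.75 × 180000 = 28000 + 135000 = 163000
EV(B) = 0.36 × 182000 + 0.64 × 108000 = 65520 + 69120 = 134640
Branch C: 26000 (certain)
Overall = 0.1 × 163000 + 0.79 × 134640 + 0.11 × 26000 = 16300 + 106365.6 + 2860 = 125525.6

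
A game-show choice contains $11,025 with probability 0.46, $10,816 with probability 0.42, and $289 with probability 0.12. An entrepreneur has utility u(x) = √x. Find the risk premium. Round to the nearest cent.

E[u] = 0.46·√11025 + 0.42·√10816 + 0.12·√289 = 0.46·105 + 0.42·104 + 0.12·17 = 94.02
CE = (94.02)² = 8839.7604
Risk premium = EV − CE = 9648.9 − 8839.7604 = 809.1396

$809.14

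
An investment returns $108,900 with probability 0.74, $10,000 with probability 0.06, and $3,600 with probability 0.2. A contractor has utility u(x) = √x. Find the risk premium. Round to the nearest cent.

$13,157.16

E[u] = 0.74·√108900 + 0.06·√10000 + 0.2·√3600 = 0.74·330 + 0.06·100 + 0.2·60 = 262.2
CE = (262.2)² = 68748.84
Risk premium = EV − CE = 81906 − 68748.84 = 13157.16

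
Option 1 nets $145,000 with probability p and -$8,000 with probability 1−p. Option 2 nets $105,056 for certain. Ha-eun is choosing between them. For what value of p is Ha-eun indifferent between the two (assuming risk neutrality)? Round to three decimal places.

p·145000 + (1−p)·(-8000) = 105056
153000p − 8000 = 105056
p = (105056 + 8000) / 153000

p = 0.739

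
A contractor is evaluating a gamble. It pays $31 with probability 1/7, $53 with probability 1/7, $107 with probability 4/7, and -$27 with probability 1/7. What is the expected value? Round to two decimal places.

$69.29

EV = 1/7 × 31 + 1/7 × 53 + 4/7 × 107 + 1/7 × (-27) = 4.4286 + 7.5714 + 61.1429 − 3.8571 = 69.2857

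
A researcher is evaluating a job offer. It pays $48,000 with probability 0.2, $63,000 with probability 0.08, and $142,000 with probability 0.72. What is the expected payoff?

EV = 0.2 × 48000 + 0.08 × 63000 + 0.72 × 142000 = 9600 + 5040 + 102240 = 116880

$116,880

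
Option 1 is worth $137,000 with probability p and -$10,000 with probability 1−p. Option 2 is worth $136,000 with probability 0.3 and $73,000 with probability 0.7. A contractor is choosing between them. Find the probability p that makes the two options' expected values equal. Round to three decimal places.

EV(Option 2) = 0.3 × 136000 + 0.7 × 73000 = 40800 + 51100 = 91900
p·137000 + (1−p)·(-10000) = 91900
147000p − 10000 = 91900
p = (91900 + 10000) / 147000

p = 0.693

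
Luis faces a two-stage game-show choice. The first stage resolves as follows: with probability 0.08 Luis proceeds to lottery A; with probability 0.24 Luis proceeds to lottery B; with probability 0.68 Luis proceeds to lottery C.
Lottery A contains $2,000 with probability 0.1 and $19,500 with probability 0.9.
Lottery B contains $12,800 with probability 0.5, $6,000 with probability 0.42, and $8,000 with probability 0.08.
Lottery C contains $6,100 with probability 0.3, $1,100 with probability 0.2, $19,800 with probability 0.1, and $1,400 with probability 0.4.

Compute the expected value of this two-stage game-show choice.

EV(A) = 0.1 × 2000 + 0.9 × 19500 = 200 + 17550 = 17750
EV(B) = 0.5 × 12800 + 0.42 × 6000 + 0.08 × 8000 = 6400 + 2520 + 640 = 9560
EV(C) = 0.3 × 6100 + 0.2 × 1100 + 0.1 × 19800 + 0.4 × 1400 = 1830 + 220 + 1980 + 560 = 4590
Overall = 0.08 × 17750 + 0.24 × 9560 + 0.68 × 4590 = 1420 + 2294.4 + 3121.2 = 6835.6

$6,835.60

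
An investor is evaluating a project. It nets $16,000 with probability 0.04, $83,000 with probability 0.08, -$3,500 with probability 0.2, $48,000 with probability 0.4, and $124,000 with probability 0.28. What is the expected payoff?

EV = 0.04 × 16000 + 0.08 × 83000 + 0.2 × (-3500) + 0.4 × 48000 + 0.28 × 124000 = 640 + 6640 − 700 + 19200 + 34720 = 60500

$60,500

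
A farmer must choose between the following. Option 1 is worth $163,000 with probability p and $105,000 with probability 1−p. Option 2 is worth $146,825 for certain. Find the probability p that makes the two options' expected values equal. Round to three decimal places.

p = 0.721

p·163000 + (1−p)·105000 = 146825
58000p + 105000 = 146825
p = (146825 − 105000) / 58000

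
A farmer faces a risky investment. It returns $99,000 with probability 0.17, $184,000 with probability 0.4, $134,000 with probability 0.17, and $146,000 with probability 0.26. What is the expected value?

EV = 0.17 × 99000 + 0.4 × 184000 + 0.17 × 134000 + 0.26 × 146000 = 16830 + 73600 + 22780 + 37960 = 151170

$151,170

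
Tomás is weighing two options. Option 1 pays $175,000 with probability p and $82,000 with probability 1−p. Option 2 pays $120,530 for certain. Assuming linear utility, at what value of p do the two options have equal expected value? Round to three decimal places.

p = 0.414

p·175000 + (1−p)·82000 = 120530
93000p + 82000 = 120530
p = (120530 − 82000) / 93000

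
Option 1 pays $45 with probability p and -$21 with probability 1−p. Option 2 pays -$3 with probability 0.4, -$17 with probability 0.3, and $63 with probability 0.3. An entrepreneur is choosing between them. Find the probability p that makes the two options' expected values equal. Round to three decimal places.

p = 0.509

EV(Option 2) = 0.4 × (-3) + 0.3 × (-17) + 0.3 × 63 = -1.2 − 5.1 + 18.9 = 12.6
p·45 + (1−p)·(-21) = 12.6
66p − 21 = 12.6
p = (12.6 + 21) / 66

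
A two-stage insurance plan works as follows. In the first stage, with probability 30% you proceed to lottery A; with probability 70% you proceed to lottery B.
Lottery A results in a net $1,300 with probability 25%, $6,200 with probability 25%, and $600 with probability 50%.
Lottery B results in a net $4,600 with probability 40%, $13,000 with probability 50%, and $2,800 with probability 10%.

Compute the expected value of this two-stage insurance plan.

EV(A) = 0.25 × 1300 + 0.25 × 6200 + 0.5 × 600 = 325 + 1550 + 300 = 2175
EV(B) = 0.4 × 4600 + 0.5 × 13000 + 0.1 × 2800 = 1840 + 6500 + 280 = 8620
Overall = 0.3 × 2175 + 0.7 × 8620 = 652.5 + 6034 = 6686.5

$6,686.50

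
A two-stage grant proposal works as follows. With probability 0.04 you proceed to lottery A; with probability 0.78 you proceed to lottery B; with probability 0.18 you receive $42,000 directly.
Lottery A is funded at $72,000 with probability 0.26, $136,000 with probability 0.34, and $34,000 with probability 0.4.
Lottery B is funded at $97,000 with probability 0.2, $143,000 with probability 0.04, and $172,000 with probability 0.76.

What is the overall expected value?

$132,257.60

EV(A) = 0.26 × 72000 + 0.34 × 136000 + 0.4 × 34000 = 18720 + 46240 + 13600 = 78560
EV(B) = 0.2 × 97000 + 0.04 × 143000 + 0.76 × 172000 = 19400 + 5720 + 130720 = 155840
Branch C: 42000 (certain)
Overall = 0.04 × 78560 + 0.78 × 155840 + 0.18 × 42000 = 3142.4 + 121555.2 + 7560 = 132257.6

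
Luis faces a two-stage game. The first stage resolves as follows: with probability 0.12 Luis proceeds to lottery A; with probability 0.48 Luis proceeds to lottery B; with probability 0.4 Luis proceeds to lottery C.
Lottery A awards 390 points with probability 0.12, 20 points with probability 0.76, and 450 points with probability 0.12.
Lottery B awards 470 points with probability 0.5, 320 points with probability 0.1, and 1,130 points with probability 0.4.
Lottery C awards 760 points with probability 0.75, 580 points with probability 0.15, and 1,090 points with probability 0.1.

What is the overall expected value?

EV(A) = 0.12 × 390 + 0.76 × 20 + 0.12 × 450 = 46.8 + 15.2 + 54 = 116
EV(B) = 0.5 × 470 + 0.1 × 320 + 0.4 × 1130 = 235 + 32 + 452 = 719
EV(C) = 0.75 × 760 + 0.15 × 580 + 0.1 × 1090 = 570 + 87 + 109 = 766
Overall = 0.12 × 116 + 0.48 × 719 + 0.4 × 766 = 13.92 + 345.12 + 306.4 = 665.44

665.44 points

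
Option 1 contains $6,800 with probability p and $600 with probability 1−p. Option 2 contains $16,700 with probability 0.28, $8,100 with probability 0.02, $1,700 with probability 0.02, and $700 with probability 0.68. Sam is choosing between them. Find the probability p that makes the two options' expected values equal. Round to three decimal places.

EV(Option 2) = 0.28 × 16700 + 0.02 × 8100 + 0.02 × 1700 + 0.68 × 700 = 4676 + 162 + 34 + 476 = 5348
p·6800 + (1−p)·600 = 5348
6200p + 600 = 5348
p = (5348 − 600) / 6200

p = 0.766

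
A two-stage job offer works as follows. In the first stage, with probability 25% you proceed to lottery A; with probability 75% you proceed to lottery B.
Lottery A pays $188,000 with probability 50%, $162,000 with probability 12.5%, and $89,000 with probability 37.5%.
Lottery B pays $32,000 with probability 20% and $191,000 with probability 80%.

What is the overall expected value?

$156,306.25

EV(A) = 0.5 × 188000 + 0.125 × 162000 + 0.375 × 89000 = 94000 + 20250 + 33375 = 147625
EV(B) = 0.2 × 32000 + 0.8 × 191000 = 6400 + 152800 = 159200
Overall = 0.25 × 147625 + 0.75 × 159200 = 36906.25 + 119400 = 156306.25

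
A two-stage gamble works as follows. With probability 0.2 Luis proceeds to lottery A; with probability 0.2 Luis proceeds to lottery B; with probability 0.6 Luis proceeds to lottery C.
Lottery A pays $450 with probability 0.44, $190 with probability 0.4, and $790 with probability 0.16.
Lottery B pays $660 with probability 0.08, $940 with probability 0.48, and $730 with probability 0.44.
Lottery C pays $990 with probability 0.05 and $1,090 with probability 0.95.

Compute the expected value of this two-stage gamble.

$896.12

EV(A) = 0.44 × 450 + 0.4 × 190 + 0.16 × 790 = 198 + 76 + 126.4 = 400.4
EV(B) = 0.08 × 660 + 0.48 × 940 + 0.44 × 730 = 52.8 + 451.2 + 321.2 = 825.2
EV(C) = 0.05 × 990 + 0.95 × 1090 = 49.5 + 1035.5 = 1085
Overall = 0.2 × 400.4 + 0.2 × 825.2 + 0.6 × 1085 = 80.08 + 165.04 + 651 = 896.12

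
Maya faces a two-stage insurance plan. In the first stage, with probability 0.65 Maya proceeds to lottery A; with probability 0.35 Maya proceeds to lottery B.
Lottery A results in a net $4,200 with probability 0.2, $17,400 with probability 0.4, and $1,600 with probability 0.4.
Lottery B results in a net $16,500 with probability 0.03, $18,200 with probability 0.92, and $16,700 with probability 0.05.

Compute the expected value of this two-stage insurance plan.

$11,811.90

EV(A) = 0.2 × 4200 + 0.4 × 17400 + 0.4 × 1600 = 840 + 6960 + 640 = 8440
EV(B) = 0.03 × 16500 + 0.92 × 18200 + 0.05 × 16700 = 495 + 16744 + 835 = 18074
Overall = 0.65 × 8440 + 0.35 × 18074 = 5486 + 6325.9 = 11811.9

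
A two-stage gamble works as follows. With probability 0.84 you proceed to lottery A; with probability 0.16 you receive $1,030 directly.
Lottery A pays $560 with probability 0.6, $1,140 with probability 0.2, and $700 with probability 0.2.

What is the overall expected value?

EV(A) = 0.6 × 560 + 0.2 × 1140 + 0.2 × 700 = 336 + 228 + 140 = 704
Branch B: 1030 (certain)
Overall = 0.84 × 704 + 0.16 × 1030 = 591.36 + 164.8 = 756.16

$756.16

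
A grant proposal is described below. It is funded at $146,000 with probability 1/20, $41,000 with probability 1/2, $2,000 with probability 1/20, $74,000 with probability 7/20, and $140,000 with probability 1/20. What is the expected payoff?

$60,800

EV = 1/20 × 146000 + 1/2 × 41000 + 1/20 × 2000 + 7/20 × 74000 + 1/20 × 140000 = 7300 + 20500 + 100 + 25900 + 7000 = 60800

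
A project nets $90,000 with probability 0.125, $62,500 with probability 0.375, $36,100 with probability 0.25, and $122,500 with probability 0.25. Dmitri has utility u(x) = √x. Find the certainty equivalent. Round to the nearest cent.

E[u] = 0.125·√90000 + 0.375·√62500 + 0.25·√36100 + 0.25·√122500 = 0.125·300 + 0.375·250 + 0.25·190 + 0.25·350 = 266.25
CE = (266.25)² = 70889.0625

$70,889.06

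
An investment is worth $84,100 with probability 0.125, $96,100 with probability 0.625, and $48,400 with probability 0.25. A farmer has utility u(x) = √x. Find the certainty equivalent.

$81,225

E[u] = 0.125·√84100 + 0.625·√96100 + 0.25·√48400 = 0.125·290 + 0.625·310 + 0.25·220 = 285
CE = (285)² = 81225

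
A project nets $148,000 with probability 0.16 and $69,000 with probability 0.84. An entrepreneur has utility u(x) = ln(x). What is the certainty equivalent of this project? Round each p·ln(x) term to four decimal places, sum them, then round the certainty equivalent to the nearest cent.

E[u] = 0.16·ln(148000) + 0.84·ln(69000) = 1.9048 + 9.3592 = 11.2640
CE = e^11.2640 ≈ 77963.81

$77,963.81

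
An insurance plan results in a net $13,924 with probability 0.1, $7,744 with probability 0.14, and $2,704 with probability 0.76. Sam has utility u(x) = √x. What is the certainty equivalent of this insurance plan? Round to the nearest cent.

E[u] = 0.1·√13924 + 0.14·√7744 + 0.76·√2704 = 0.1·118 + 0.14·88 + 0.76·52 = 63.64
CE = (63.64)² = 4050.0496

$4,050.05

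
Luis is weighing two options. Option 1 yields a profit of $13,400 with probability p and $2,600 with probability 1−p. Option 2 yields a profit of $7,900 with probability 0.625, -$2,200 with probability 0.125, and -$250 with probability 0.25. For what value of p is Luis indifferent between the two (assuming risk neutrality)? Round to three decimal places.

p = 0.185

EV(Option 2) = 0.625 × 7900 + 0.125 × (-2200) + 0.25 × (-250) = 4937.5 − 275 − 62.5 = 4600
p·13400 + (1−p)·2600 = 4600
10800p + 2600 = 4600
p = (4600 − 2600) / 10800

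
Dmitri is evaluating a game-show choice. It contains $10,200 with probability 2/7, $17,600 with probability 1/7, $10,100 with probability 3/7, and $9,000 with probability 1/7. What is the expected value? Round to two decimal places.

$11,042.86

EV = 2/7 × 10200 + 1/7 × 17600 + 3/7 × 10100 + 1/7 × 9000 = 2914.2857 + 2514.2857 + 4328.5714 + 1285.7143 = 11042.8571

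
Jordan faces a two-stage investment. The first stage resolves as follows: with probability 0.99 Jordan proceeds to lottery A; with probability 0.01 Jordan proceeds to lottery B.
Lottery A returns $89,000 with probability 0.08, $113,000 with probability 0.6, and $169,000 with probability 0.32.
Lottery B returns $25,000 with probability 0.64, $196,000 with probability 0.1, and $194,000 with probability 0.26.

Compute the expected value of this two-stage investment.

$128,570.40

EV(A) = 0.08 × 89000 + 0.6 × 113000 + 0.32 × 169000 = 7120 + 67800 + 54080 = 129000
EV(B) = 0.64 × 25000 + 0.1 × 196000 + 0.26 × 194000 = 16000 + 19600 + 50440 = 86040
Overall = 0.99 × 129000 + 0.01 × 86040 = 127710 + 860.4 = 128570.4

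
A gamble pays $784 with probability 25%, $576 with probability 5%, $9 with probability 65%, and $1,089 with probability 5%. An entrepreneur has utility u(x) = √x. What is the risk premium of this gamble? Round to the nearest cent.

E[u] = 0.25·√784 + 0.05·√576 + 0.65·√9 + 0.05·√1089 = 0.25·28 + 0.05·24 + 0.65·3 + 0.05·33 = 11.8
CE = (11.8)² = 139.24
Risk premium = EV − CE = 285.1 − 139.24 = 145.86

$145.86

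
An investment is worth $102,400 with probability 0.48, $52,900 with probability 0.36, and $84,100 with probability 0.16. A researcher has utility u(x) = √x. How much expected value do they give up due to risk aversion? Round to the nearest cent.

E[u] = 0.48·√102400 + 0.36·√52900 + 0.16·√84100 = 0.48·320 + 0.36·230 + 0.16·290 = 282.8
CE = (282.8)² = 79975.84
Risk premium = EV − CE = 81652 − 79975.84 = 1676.16

$1,676.16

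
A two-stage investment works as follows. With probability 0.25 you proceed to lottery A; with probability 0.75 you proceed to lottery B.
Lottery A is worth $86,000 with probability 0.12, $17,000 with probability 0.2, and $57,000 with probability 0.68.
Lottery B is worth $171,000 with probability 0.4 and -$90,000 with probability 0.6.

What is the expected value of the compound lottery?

$23,920

EV(A) = 0.12 × 86000 + 0.2 × 17000 + 0.68 × 57000 = 10320 + 3400 + 38760 = 52480
EV(B) = 0.4 × 171000 + 0.6 × (-90000) = 68400 − 54000 = 14400
Overall = 0.25 × 52480 + 0.75 × 14400 = 13120 + 10800 = 23920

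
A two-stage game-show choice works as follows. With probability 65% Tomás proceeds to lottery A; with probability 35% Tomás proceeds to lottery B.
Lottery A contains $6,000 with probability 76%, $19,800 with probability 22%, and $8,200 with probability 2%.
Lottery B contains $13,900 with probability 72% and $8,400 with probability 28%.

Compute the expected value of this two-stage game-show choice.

$10,228

EV(A) = 0.76 × 6000 + 0.22 × 19800 + 0.02 × 8200 = 4560 + 4356 + 164 = 9080
EV(B) = 0.72 × 13900 + 0.28 × 8400 = 10008 + 2352 = 12360
Overall = 0.65 × 9080 + 0.35 × 12360 = 5902 + 4326 = 10228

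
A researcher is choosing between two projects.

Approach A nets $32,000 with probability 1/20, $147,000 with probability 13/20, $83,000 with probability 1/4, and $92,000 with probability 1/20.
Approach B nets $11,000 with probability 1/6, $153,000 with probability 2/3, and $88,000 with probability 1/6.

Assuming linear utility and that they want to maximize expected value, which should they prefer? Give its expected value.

Approach A ($122,500)

Approach A = 1/20 × 32000 + 13/20 × 147000 + 1/4 × 83000 + 1/20 × 92000 = 1600 + 95550 + 20750 + 4600 = 122500
Approach B = 1/6 × 11000 + 2/3 × 153000 + 1/6 × 88000 = 1833.3333 + 102000 + 14666.6667 = 118500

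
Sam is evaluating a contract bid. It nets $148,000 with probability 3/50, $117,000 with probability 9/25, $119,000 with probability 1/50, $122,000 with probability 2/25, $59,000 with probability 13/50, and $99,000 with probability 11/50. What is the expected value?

EV = 3/50 × 148000 + 9/25 × 117000 + 1/50 × 119000 + 2/25 × 122000 + 13/50 × 59000 + 11/50 × 99000 = 8880 + 42120 + 2380 + 9760 + 15340 + 21780 = 100260

$100,260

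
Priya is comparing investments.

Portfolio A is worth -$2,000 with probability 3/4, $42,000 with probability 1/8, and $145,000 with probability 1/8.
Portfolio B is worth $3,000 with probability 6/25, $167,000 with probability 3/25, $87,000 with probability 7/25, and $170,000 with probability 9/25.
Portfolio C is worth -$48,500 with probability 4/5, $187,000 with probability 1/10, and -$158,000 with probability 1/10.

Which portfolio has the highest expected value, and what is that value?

Portfolio A = 3/4 × (-2000) + 1/8 × 42000 + 1/8 × 145000 = -1500 + 5250 + 18125 = 21875
Portfolio B = 6/25 × 3000 + 3/25 × 167000 + 7/25 × 87000 + 9/25 × 170000 = 720 + 20040 + 24360 + 61200 = 106320
Portfolio C = 4/5 × (-48500) + 1/10 × 187000 + 1/10 × (-158000) = -38800 + 18700 − 15800 = -35900

Portfolio B ($106,320)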